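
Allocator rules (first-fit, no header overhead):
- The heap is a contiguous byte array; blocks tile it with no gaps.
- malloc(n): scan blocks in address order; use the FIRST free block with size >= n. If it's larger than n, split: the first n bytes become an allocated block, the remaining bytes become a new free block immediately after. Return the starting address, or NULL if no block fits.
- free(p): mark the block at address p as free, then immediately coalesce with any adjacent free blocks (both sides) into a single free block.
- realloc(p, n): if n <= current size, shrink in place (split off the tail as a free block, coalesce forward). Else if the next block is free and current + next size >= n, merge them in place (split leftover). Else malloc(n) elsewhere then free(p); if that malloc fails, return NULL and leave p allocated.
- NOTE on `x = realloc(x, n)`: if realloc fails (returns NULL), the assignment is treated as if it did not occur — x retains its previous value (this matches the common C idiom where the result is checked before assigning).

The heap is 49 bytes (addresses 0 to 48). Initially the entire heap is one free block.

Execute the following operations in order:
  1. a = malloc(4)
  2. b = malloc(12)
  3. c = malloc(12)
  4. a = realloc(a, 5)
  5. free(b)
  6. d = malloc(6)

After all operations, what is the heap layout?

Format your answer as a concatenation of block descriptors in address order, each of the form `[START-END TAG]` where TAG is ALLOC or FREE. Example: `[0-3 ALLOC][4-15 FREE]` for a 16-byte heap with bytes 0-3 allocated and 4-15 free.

Op 1: a = malloc(4) -> a = 0; heap: [0-3 ALLOC][4-48 FREE]
Op 2: b = malloc(12) -> b = 4; heap: [0-3 ALLOC][4-15 ALLOC][16-48 FREE]
Op 3: c = malloc(12) -> c = 16; heap: [0-3 ALLOC][4-15 ALLOC][16-27 ALLOC][28-48 FREE]
Op 4: a = realloc(a, 5) -> a = 28; heap: [0-3 FREE][4-15 ALLOC][16-27 ALLOC][28-32 ALLOC][33-48 FREE]
Op 5: free(b) -> (freed b); heap: [0-15 FREE][16-27 ALLOC][28-32 ALLOC][33-48 FREE]
Op 6: d = malloc(6) -> d = 0; heap: [0-5 ALLOC][6-15 FREE][16-27 ALLOC][28-32 ALLOC][33-48 FREE]

Answer: [0-5 ALLOC][6-15 FREE][16-27 ALLOC][28-32 ALLOC][33-48 FREE]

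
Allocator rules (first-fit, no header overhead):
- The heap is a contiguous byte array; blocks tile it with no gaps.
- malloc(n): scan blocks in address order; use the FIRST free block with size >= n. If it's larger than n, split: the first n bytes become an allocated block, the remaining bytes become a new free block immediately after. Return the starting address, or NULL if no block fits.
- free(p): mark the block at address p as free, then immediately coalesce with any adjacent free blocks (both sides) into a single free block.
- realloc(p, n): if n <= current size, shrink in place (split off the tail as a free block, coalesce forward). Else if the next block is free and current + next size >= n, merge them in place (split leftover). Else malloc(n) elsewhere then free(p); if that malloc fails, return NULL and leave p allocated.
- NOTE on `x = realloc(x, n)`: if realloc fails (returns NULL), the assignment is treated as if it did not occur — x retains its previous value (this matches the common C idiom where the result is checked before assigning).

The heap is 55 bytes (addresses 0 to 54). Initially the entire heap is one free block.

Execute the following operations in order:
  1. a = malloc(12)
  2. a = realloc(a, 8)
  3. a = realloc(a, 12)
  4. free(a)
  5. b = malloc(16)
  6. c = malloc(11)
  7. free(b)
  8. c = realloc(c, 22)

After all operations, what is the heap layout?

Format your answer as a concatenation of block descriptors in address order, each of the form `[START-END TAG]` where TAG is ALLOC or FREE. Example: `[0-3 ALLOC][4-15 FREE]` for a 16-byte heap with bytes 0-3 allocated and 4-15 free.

Op 1: a = malloc(12) -> a = 0; heap: [0-11 ALLOC][12-54 FREE]
Op 2: a = realloc(a, 8) -> a = 0; heap: [0-7 ALLOC][8-54 FREE]
Op 3: a = realloc(a, 12) -> a = 0; heap: [0-11 ALLOC][12-54 FREE]
Op 4: free(a) -> (freed a); heap: [0-54 FREE]
Op 5: b = malloc(16) -> b = 0; heap: [0-15 ALLOC][16-54 FREE]
Op 6: c = malloc(11) -> c = 16; heap: [0-15 ALLOC][16-26 ALLOC][27-54 FREE]
Op 7: free(b) -> (freed b); heap: [0-15 FREE][16-26 ALLOC][27-54 FREE]
Op 8: c = realloc(c, 22) -> c = 16; heap: [0-15 FREE][16-37 ALLOC][38-54 FREE]

Answer: [0-15 FREE][16-37 ALLOC][38-54 FREE]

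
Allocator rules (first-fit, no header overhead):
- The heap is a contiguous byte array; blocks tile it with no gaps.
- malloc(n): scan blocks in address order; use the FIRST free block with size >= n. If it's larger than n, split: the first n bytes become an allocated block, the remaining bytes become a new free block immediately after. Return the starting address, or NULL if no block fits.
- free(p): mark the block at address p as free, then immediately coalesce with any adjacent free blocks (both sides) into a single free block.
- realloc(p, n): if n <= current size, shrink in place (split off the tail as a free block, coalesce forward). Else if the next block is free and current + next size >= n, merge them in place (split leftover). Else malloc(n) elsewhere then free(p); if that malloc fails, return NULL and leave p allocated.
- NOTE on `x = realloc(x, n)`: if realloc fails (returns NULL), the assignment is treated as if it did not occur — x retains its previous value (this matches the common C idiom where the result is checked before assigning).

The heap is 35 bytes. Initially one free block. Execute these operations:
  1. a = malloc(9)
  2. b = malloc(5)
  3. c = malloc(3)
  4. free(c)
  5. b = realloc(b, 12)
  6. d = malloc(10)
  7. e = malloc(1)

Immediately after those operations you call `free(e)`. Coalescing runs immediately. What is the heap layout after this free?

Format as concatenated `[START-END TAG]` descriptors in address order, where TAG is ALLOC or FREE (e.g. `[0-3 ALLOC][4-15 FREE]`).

Answer: [0-8 ALLOC][9-20 ALLOC][21-30 ALLOC][31-34 FREE]

Derivation:
Op 1: a = malloc(9) -> a = 0; heap: [0-8 ALLOC][9-34 FREE]
Op 2: b = malloc(5) -> b = 9; heap: [0-8 ALLOC][9-13 ALLOC][14-34 FREE]
Op 3: c = malloc(3) -> c = 14; heap: [0-8 ALLOC][9-13 ALLOC][14-16 ALLOC][17-34 FREE]
Op 4: free(c) -> (freed c); heap: [0-8 ALLOC][9-13 ALLOC][14-34 FREE]
Op 5: b = realloc(b, 12) -> b = 9; heap: [0-8 ALLOC][9-20 ALLOC][21-34 FREE]
Op 6: d = malloc(10) -> d = 21; heap: [0-8 ALLOC][9-20 ALLOC][21-30 ALLOC][31-34 FREE]
Op 7: e = malloc(1) -> e = 31; heap: [0-8 ALLOC][9-20 ALLOC][21-30 ALLOC][31-31 ALLOC][32-34 FREE]
free(e): e = 31 -> block [31-31 ALLOC]; mark free, coalesce with adjacent free neighbors -> [0-8 ALLOC][9-20 ALLOC][21-30 ALLOC][31-34 FREE]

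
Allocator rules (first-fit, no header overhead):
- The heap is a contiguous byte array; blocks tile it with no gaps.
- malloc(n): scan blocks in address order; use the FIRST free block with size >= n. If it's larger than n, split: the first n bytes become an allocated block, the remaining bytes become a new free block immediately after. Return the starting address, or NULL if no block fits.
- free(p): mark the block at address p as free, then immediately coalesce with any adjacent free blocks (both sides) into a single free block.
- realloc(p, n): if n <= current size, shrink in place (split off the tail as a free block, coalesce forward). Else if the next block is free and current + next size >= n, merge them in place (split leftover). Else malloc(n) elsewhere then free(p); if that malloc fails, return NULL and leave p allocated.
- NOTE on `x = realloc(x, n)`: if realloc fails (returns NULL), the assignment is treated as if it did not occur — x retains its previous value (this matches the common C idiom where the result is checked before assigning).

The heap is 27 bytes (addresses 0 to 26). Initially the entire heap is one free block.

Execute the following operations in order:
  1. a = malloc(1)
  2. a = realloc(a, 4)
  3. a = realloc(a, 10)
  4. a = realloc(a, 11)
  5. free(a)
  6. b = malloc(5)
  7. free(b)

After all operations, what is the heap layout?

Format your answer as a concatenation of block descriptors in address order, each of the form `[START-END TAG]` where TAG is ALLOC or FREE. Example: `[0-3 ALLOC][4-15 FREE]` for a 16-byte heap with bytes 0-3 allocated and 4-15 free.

Answer: [0-26 FREE]

Derivation:
Op 1: a = malloc(1) -> a = 0; heap: [0-0 ALLOC][1-26 FREE]
Op 2: a = realloc(a, 4) -> a = 0; heap: [0-3 ALLOC][4-26 FREE]
Op 3: a = realloc(a, 10) -> a = 0; heap: [0-9 ALLOC][10-26 FREE]
Op 4: a = realloc(a, 11) -> a = 0; heap: [0-10 ALLOC][11-26 FREE]
Op 5: free(a) -> (freed a); heap: [0-26 FREE]
Op 6: b = malloc(5) -> b = 0; heap: [0-4 ALLOC][5-26 FREE]
Op 7: free(b) -> (freed b); heap: [0-26 FREE]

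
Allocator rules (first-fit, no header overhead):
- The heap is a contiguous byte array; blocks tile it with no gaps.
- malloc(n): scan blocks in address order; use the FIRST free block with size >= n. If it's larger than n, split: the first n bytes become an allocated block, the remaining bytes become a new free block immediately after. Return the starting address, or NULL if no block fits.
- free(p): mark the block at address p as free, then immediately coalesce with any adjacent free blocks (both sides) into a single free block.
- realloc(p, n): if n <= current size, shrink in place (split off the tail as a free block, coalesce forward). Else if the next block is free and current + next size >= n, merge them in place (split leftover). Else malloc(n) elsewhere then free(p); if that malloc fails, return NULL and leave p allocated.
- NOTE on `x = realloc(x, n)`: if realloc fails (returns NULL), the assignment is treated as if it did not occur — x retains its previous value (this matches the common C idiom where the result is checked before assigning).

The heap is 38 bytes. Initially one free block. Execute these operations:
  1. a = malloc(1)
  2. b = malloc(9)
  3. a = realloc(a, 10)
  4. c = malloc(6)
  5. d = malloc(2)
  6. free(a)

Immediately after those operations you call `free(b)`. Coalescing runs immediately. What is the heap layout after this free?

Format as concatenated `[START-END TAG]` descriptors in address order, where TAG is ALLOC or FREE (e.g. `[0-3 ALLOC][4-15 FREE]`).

Answer: [0-19 FREE][20-25 ALLOC][26-27 ALLOC][28-37 FREE]

Derivation:
Op 1: a = malloc(1) -> a = 0; heap: [0-0 ALLOC][1-37 FREE]
Op 2: b = malloc(9) -> b = 1; heap: [0-0 ALLOC][1-9 ALLOC][10-37 FREE]
Op 3: a = realloc(a, 10) -> a = 10; heap: [0-0 FREE][1-9 ALLOC][10-19 ALLOC][20-37 FREE]
Op 4: c = malloc(6) -> c = 20; heap: [0-0 FREE][1-9 ALLOC][10-19 ALLOC][20-25 ALLOC][26-37 FREE]
Op 5: d = malloc(2) -> d = 26; heap: [0-0 FREE][1-9 ALLOC][10-19 ALLOC][20-25 ALLOC][26-27 ALLOC][28-37 FREE]
Op 6: free(a) -> (freed a); heap: [0-0 FREE][1-9 ALLOC][10-19 FREE][20-25 ALLOC][26-27 ALLOC][28-37 FREE]
free(b): b = 1 -> block [1-9 ALLOC]; mark free, coalesce with adjacent free neighbors -> [0-19 FREE][20-25 ALLOC][26-27 ALLOC][28-37 FREE]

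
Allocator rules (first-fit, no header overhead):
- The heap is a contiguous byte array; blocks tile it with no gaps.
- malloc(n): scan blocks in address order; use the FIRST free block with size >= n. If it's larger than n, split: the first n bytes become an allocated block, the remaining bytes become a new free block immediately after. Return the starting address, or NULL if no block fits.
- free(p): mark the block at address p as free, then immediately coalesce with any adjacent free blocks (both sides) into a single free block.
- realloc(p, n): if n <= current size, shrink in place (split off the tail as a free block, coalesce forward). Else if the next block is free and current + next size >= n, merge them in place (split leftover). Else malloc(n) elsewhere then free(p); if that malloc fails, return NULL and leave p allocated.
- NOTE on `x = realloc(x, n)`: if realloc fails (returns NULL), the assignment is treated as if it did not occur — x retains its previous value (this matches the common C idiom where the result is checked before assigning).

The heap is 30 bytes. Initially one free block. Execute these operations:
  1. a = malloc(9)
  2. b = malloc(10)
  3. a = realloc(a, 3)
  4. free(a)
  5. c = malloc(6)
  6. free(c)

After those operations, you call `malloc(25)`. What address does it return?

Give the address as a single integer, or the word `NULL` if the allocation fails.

Op 1: a = malloc(9) -> a = 0; heap: [0-8 ALLOC][9-29 FREE]
Op 2: b = malloc(10) -> b = 9; heap: [0-8 ALLOC][9-18 ALLOC][19-29 FREE]
Op 3: a = realloc(a, 3) -> a = 0; heap: [0-2 ALLOC][3-8 FREE][9-18 ALLOC][19-29 FREE]
Op 4: free(a) -> (freed a); heap: [0-8 FREE][9-18 ALLOC][19-29 FREE]
Op 5: c = malloc(6) -> c = 0; heap: [0-5 ALLOC][6-8 FREE][9-18 ALLOC][19-29 FREE]
Op 6: free(c) -> (freed c); heap: [0-8 FREE][9-18 ALLOC][19-29 FREE]
malloc(25): first-fit scan over [0-8 FREE][9-18 ALLOC][19-29 FREE] -> NULL

Answer: NULL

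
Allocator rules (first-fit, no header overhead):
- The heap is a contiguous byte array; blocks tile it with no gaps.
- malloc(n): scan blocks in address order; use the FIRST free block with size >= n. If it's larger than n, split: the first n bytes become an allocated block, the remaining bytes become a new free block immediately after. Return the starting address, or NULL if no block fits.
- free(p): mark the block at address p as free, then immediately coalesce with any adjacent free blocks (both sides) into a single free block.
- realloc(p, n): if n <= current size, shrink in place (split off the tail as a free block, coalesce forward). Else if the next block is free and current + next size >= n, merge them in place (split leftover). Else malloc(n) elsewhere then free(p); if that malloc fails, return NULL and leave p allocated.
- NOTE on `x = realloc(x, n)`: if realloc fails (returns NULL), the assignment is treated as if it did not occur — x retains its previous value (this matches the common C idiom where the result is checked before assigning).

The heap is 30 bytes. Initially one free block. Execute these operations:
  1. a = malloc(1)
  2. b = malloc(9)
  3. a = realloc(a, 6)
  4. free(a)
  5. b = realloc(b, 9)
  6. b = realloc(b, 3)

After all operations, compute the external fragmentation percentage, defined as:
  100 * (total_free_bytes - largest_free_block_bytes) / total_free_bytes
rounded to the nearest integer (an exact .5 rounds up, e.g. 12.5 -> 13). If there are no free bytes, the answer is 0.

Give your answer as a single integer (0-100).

Answer: 4

Derivation:
Op 1: a = malloc(1) -> a = 0; heap: [0-0 ALLOC][1-29 FREE]
Op 2: b = malloc(9) -> b = 1; heap: [0-0 ALLOC][1-9 ALLOC][10-29 FREE]
Op 3: a = realloc(a, 6) -> a = 10; heap: [0-0 FREE][1-9 ALLOC][10-15 ALLOC][16-29 FREE]
Op 4: free(a) -> (freed a); heap: [0-0 FREE][1-9 ALLOC][10-29 FREE]
Op 5: b = realloc(b, 9) -> b = 1; heap: [0-0 FREE][1-9 ALLOC][10-29 FREE]
Op 6: b = realloc(b, 3) -> b = 1; heap: [0-0 FREE][1-3 ALLOC][4-29 FREE]
Free blocks: [1 26] total_free=27 largest=26 -> 100*(27-26)/27 = 100/27 ≈ 3.704 -> rounds to 4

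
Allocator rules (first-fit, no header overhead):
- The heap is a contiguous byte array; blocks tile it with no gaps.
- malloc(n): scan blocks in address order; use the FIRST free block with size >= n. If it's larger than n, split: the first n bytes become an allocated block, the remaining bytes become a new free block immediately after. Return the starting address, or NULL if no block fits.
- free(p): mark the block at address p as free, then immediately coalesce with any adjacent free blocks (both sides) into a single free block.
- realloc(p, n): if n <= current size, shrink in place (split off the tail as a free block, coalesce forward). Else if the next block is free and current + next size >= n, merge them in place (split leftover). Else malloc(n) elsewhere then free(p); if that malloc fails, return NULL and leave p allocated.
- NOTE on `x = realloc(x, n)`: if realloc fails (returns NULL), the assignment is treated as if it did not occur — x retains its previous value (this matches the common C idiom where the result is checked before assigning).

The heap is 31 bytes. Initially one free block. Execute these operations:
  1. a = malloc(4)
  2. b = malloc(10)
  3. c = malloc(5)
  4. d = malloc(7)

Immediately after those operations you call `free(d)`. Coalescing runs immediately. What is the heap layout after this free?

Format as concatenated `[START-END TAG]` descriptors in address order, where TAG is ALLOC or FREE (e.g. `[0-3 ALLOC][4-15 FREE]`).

Answer: [0-3 ALLOC][4-13 ALLOC][14-18 ALLOC][19-30 FREE]

Derivation:
Op 1: a = malloc(4) -> a = 0; heap: [0-3 ALLOC][4-30 FREE]
Op 2: b = malloc(10) -> b = 4; heap: [0-3 ALLOC][4-13 ALLOC][14-30 FREE]
Op 3: c = malloc(5) -> c = 14; heap: [0-3 ALLOC][4-13 ALLOC][14-18 ALLOC][19-30 FREE]
Op 4: d = malloc(7) -> d = 19; heap: [0-3 ALLOC][4-13 ALLOC][14-18 ALLOC][19-25 ALLOC][26-30 FREE]
free(d): d = 19 -> block [19-25 ALLOC]; mark free, coalesce with adjacent free neighbors -> [0-3 ALLOC][4-13 ALLOC][14-18 ALLOC][19-30 FREE]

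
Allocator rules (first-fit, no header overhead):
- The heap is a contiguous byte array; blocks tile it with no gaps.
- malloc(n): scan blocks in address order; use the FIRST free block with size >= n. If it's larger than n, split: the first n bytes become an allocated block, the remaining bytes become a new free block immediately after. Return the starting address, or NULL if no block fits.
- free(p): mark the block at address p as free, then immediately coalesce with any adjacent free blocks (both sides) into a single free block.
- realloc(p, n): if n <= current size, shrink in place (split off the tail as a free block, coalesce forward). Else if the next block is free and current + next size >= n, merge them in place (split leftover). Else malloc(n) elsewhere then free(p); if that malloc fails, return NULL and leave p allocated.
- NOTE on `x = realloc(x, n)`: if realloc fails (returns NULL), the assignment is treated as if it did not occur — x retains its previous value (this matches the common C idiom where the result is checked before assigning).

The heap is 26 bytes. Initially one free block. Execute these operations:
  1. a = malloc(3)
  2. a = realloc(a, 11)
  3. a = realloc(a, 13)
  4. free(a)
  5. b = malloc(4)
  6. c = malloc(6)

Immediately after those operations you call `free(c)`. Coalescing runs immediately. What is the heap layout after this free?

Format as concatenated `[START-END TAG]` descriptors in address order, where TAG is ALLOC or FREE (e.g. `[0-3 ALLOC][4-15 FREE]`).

Op 1: a = malloc(3) -> a = 0; heap: [0-2 ALLOC][3-25 FREE]
Op 2: a = realloc(a, 11) -> a = 0; heap: [0-10 ALLOC][11-25 FREE]
Op 3: a = realloc(a, 13) -> a = 0; heap: [0-12 ALLOC][13-25 FREE]
Op 4: free(a) -> (freed a); heap: [0-25 FREE]
Op 5: b = malloc(4) -> b = 0; heap: [0-3 ALLOC][4-25 FREE]
Op 6: c = malloc(6) -> c = 4; heap: [0-3 ALLOC][4-9 ALLOC][10-25 FREE]
free(c): c = 4 -> block [4-9 ALLOC]; mark free, coalesce with adjacent free neighbors -> [0-3 ALLOC][4-25 FREE]

Answer: [0-3 ALLOC][4-25 FREE]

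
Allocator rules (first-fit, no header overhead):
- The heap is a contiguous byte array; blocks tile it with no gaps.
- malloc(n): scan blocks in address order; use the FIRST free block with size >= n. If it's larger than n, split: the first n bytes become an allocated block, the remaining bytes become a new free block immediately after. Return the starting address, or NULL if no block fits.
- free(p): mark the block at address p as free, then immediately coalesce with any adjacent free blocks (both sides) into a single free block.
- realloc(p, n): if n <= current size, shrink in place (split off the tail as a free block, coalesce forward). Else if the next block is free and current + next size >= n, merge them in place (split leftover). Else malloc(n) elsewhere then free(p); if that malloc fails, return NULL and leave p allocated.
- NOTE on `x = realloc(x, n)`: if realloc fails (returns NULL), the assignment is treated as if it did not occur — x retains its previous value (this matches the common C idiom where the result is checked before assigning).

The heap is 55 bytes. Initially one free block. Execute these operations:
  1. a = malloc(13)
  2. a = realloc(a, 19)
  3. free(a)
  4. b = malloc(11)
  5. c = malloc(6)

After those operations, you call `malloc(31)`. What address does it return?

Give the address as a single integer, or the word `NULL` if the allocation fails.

Op 1: a = malloc(13) -> a = 0; heap: [0-12 ALLOC][13-54 FREE]
Op 2: a = realloc(a, 19) -> a = 0; heap: [0-18 ALLOC][19-54 FREE]
Op 3: free(a) -> (freed a); heap: [0-54 FREE]
Op 4: b = malloc(11) -> b = 0; heap: [0-10 ALLOC][11-54 FREE]
Op 5: c = malloc(6) -> c = 11; heap: [0-10 ALLOC][11-16 ALLOC][17-54 FREE]
malloc(31): first-fit scan over [0-10 ALLOC][11-16 ALLOC][17-54 FREE] -> 17

Answer: 17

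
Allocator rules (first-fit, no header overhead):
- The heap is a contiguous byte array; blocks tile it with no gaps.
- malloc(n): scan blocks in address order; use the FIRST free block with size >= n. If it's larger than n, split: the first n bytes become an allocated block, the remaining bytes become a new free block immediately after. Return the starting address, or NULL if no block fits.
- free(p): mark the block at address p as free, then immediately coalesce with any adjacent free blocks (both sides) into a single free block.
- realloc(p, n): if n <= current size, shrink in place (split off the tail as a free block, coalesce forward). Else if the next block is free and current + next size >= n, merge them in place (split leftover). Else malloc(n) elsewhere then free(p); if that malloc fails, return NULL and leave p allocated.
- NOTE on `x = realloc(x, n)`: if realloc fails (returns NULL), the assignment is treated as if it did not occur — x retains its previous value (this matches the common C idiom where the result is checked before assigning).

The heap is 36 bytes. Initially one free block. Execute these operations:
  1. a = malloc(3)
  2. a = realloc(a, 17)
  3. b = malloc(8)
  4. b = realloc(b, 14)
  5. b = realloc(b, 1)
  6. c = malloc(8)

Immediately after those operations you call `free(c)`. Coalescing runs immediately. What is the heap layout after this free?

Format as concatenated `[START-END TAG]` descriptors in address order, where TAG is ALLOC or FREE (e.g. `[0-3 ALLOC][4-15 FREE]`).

Op 1: a = malloc(3) -> a = 0; heap: [0-2 ALLOC][3-35 FREE]
Op 2: a = realloc(a, 17) -> a = 0; heap: [0-16 ALLOC][17-35 FREE]
Op 3: b = malloc(8) -> b = 17; heap: [0-16 ALLOC][17-24 ALLOC][25-35 FREE]
Op 4: b = realloc(b, 14) -> b = 17; heap: [0-16 ALLOC][17-30 ALLOC][31-35 FREE]
Op 5: b = realloc(b, 1) -> b = 17; heap: [0-16 ALLOC][17-17 ALLOC][18-35 FREE]
Op 6: c = malloc(8) -> c = 18; heap: [0-16 ALLOC][17-17 ALLOC][18-25 ALLOC][26-35 FREE]
free(c): c = 18 -> block [18-25 ALLOC]; mark free, coalesce with adjacent free neighbors -> [0-16 ALLOC][17-17 ALLOC][18-35 FREE]

Answer: [0-16 ALLOC][17-17 ALLOC][18-35 FREE]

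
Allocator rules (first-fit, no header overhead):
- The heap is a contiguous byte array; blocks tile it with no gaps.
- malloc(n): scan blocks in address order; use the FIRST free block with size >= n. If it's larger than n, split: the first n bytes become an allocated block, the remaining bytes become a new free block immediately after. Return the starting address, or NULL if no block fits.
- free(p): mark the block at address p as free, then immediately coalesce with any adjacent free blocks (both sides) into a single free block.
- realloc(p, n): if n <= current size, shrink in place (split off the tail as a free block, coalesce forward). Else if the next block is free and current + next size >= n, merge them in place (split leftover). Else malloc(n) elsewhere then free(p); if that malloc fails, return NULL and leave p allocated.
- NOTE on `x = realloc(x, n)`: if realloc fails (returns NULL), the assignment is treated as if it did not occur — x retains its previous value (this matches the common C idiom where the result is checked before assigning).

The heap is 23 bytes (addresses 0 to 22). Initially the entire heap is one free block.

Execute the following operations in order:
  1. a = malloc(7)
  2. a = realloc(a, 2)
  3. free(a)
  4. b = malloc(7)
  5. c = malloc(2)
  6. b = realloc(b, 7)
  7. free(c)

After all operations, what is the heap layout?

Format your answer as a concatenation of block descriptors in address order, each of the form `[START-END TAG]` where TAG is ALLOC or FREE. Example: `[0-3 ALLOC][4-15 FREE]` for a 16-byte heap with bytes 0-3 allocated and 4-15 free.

Op 1: a = malloc(7) -> a = 0; heap: [0-6 ALLOC][7-22 FREE]
Op 2: a = realloc(a, 2) -> a = 0; heap: [0-1 ALLOC][2-22 FREE]
Op 3: free(a) -> (freed a); heap: [0-22 FREE]
Op 4: b = malloc(7) -> b = 0; heap: [0-6 ALLOC][7-22 FREE]
Op 5: c = malloc(2) -> c = 7; heap: [0-6 ALLOC][7-8 ALLOC][9-22 FREE]
Op 6: b = realloc(b, 7) -> b = 0; heap: [0-6 ALLOC][7-8 ALLOC][9-22 FREE]
Op 7: free(c) -> (freed c); heap: [0-6 ALLOC][7-22 FREE]

Answer: [0-6 ALLOC][7-22 FREE]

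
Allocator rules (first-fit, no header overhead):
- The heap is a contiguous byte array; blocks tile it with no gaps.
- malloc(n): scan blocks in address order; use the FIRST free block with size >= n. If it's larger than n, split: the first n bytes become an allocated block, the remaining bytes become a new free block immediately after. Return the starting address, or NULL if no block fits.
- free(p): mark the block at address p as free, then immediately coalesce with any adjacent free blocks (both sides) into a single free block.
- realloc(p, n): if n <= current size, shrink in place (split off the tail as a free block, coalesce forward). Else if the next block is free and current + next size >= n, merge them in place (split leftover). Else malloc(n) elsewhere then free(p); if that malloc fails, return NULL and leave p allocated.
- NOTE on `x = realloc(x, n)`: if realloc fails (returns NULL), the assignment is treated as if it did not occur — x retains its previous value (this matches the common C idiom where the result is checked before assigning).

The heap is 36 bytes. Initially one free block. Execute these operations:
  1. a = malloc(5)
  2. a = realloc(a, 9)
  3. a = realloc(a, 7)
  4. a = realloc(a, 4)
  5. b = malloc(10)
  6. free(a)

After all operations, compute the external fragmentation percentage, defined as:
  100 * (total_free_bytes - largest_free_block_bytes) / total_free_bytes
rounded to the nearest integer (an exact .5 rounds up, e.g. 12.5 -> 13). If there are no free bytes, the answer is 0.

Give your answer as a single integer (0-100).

Op 1: a = malloc(5) -> a = 0; heap: [0-4 ALLOC][5-35 FREE]
Op 2: a = realloc(a, 9) -> a = 0; heap: [0-8 ALLOC][9-35 FREE]
Op 3: a = realloc(a, 7) -> a = 0; heap: [0-6 ALLOC][7-35 FREE]
Op 4: a = realloc(a, 4) -> a = 0; heap: [0-3 ALLOC][4-35 FREE]
Op 5: b = malloc(10) -> b = 4; heap: [0-3 ALLOC][4-13 ALLOC][14-35 FREE]
Op 6: free(a) -> (freed a); heap: [0-3 FREE][4-13 ALLOC][14-35 FREE]
Free blocks: [4 22] total_free=26 largest=22 -> 100*(26-22)/26 = 400/26 ≈ 15.385 -> rounds to 15

Answer: 15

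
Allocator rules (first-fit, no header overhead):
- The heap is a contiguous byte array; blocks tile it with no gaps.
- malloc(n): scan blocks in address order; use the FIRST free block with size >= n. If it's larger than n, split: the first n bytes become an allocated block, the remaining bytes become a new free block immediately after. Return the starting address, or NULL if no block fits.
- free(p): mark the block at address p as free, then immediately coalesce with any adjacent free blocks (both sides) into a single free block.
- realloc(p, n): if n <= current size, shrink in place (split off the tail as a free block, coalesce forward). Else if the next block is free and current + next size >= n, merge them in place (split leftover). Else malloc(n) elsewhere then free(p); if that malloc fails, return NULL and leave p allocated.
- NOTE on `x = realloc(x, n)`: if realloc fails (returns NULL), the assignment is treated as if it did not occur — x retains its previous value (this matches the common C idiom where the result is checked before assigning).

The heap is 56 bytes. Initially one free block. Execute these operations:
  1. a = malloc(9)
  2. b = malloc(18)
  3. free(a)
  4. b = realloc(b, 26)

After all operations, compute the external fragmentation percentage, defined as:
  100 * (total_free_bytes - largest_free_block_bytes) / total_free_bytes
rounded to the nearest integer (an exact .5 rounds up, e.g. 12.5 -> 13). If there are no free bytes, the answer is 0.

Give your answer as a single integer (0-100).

Answer: 30

Derivation:
Op 1: a = malloc(9) -> a = 0; heap: [0-8 ALLOC][9-55 FREE]
Op 2: b = malloc(18) -> b = 9; heap: [0-8 ALLOC][9-26 ALLOC][27-55 FREE]
Op 3: free(a) -> (freed a); heap: [0-8 FREE][9-26 ALLOC][27-55 FREE]
Op 4: b = realloc(b, 26) -> b = 9; heap: [0-8 FREE][9-34 ALLOC][35-55 FREE]
Free blocks: [9 21] total_free=30 largest=21 -> 100*(30-21)/30 = 900/30 = 30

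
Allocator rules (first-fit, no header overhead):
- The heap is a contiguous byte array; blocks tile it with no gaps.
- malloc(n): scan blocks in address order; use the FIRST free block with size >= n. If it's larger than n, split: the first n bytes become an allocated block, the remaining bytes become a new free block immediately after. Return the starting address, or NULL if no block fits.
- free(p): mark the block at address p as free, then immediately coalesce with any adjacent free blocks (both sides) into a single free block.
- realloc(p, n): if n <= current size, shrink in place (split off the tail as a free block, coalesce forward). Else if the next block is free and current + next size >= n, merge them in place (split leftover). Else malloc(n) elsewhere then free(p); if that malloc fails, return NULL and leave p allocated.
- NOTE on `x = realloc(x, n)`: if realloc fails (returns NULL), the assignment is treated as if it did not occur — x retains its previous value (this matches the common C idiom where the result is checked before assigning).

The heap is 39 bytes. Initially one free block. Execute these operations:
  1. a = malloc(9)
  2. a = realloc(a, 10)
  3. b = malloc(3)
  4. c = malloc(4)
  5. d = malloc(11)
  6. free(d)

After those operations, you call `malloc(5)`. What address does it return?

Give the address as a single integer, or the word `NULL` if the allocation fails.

Op 1: a = malloc(9) -> a = 0; heap: [0-8 ALLOC][9-38 FREE]
Op 2: a = realloc(a, 10) -> a = 0; heap: [0-9 ALLOC][10-38 FREE]
Op 3: b = malloc(3) -> b = 10; heap: [0-9 ALLOC][10-12 ALLOC][13-38 FREE]
Op 4: c = malloc(4) -> c = 13; heap: [0-9 ALLOC][10-12 ALLOC][13-16 ALLOC][17-38 FREE]
Op 5: d = malloc(11) -> d = 17; heap: [0-9 ALLOC][10-12 ALLOC][13-16 ALLOC][17-27 ALLOC][28-38 FREE]
Op 6: free(d) -> (freed d); heap: [0-9 ALLOC][10-12 ALLOC][13-16 ALLOC][17-38 FREE]
malloc(5): first-fit scan over [0-9 ALLOC][10-12 ALLOC][13-16 ALLOC][17-38 FREE] -> 17

Answer: 17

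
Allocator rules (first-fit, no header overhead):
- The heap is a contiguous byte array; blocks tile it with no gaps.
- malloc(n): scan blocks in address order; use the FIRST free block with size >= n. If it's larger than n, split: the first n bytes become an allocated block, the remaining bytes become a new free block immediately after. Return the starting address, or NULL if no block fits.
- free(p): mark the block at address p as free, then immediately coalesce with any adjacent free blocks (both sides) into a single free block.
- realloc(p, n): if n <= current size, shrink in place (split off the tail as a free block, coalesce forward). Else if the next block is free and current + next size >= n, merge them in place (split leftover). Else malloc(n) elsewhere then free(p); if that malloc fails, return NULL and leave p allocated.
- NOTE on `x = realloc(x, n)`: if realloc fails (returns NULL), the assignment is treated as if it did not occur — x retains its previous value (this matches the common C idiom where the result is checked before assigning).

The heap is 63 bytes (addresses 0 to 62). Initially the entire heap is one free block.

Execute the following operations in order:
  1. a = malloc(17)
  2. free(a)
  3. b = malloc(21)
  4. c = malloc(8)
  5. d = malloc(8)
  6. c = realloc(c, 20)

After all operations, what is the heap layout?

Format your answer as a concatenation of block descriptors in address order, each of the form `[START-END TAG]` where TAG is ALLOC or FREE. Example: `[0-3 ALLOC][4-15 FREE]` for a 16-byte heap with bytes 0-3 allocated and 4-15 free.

Answer: [0-20 ALLOC][21-28 FREE][29-36 ALLOC][37-56 ALLOC][57-62 FREE]

Derivation:
Op 1: a = malloc(17) -> a = 0; heap: [0-16 ALLOC][17-62 FREE]
Op 2: free(a) -> (freed a); heap: [0-62 FREE]
Op 3: b = malloc(21) -> b = 0; heap: [0-20 ALLOC][21-62 FREE]
Op 4: c = malloc(8) -> c = 21; heap: [0-20 ALLOC][21-28 ALLOC][29-62 FREE]
Op 5: d = malloc(8) -> d = 29; heap: [0-20 ALLOC][21-28 ALLOC][29-36 ALLOC][37-62 FREE]
Op 6: c = realloc(c, 20) -> c = 37; heap: [0-20 ALLOC][21-28 FREE][29-36 ALLOC][37-56 ALLOC][57-62 FREE]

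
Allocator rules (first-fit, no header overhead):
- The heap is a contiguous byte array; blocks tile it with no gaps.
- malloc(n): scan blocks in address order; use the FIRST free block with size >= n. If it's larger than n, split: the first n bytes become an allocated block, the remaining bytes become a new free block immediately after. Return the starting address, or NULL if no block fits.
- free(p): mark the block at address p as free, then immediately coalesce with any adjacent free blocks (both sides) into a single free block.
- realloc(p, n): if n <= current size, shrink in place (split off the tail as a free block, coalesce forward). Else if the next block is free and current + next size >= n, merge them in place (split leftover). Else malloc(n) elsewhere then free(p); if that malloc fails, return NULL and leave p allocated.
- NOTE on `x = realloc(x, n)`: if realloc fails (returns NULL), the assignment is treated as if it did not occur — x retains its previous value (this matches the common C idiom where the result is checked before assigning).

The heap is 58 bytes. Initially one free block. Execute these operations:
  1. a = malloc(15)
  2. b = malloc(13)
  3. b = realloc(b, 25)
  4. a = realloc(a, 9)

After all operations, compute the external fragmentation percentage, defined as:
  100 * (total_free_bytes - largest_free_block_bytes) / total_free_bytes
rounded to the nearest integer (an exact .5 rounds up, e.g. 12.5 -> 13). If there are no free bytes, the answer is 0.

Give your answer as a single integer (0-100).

Op 1: a = malloc(15) -> a = 0; heap: [0-14 ALLOC][15-57 FREE]
Op 2: b = malloc(13) -> b = 15; heap: [0-14 ALLOC][15-27 ALLOC][28-57 FREE]
Op 3: b = realloc(b, 25) -> b = 15; heap: [0-14 ALLOC][15-39 ALLOC][40-57 FREE]
Op 4: a = realloc(a, 9) -> a = 0; heap: [0-8 ALLOC][9-14 FREE][15-39 ALLOC][40-57 FREE]
Free blocks: [6 18] total_free=24 largest=18 -> 100*(24-18)/24 = 600/24 = 25

Answer: 25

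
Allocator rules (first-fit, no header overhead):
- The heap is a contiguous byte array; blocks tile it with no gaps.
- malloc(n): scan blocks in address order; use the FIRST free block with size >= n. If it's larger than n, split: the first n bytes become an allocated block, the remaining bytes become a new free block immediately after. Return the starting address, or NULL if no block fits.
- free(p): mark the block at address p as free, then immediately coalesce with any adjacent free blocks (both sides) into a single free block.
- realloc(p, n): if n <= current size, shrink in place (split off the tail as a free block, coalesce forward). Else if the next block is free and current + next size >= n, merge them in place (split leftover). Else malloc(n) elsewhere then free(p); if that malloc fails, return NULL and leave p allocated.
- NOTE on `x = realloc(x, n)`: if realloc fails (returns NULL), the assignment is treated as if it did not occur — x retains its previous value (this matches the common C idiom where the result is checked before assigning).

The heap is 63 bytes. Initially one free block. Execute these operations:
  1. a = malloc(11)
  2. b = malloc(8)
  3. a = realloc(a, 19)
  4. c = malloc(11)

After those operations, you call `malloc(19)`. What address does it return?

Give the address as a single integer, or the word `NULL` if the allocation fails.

Op 1: a = malloc(11) -> a = 0; heap: [0-10 ALLOC][11-62 FREE]
Op 2: b = malloc(8) -> b = 11; heap: [0-10 ALLOC][11-18 ALLOC][19-62 FREE]
Op 3: a = realloc(a, 19) -> a = 19; heap: [0-10 FREE][11-18 ALLOC][19-37 ALLOC][38-62 FREE]
Op 4: c = malloc(11) -> c = 0; heap: [0-10 ALLOC][11-18 ALLOC][19-37 ALLOC][38-62 FREE]
malloc(19): first-fit scan over [0-10 ALLOC][11-18 ALLOC][19-37 ALLOC][38-62 FREE] -> 38

Answer: 38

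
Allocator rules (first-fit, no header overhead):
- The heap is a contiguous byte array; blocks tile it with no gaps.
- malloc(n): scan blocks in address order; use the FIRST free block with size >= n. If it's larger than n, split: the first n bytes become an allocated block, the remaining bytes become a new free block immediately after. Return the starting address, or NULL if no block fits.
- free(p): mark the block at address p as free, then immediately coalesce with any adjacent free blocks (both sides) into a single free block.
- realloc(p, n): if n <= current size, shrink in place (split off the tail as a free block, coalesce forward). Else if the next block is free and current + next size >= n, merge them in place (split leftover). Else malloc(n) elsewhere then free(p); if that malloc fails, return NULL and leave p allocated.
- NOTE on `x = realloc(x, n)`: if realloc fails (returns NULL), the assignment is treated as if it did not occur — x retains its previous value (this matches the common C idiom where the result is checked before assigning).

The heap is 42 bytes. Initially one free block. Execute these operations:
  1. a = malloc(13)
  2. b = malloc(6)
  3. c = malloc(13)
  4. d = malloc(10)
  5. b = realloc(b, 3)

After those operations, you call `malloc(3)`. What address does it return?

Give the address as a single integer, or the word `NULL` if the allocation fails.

Op 1: a = malloc(13) -> a = 0; heap: [0-12 ALLOC][13-41 FREE]
Op 2: b = malloc(6) -> b = 13; heap: [0-12 ALLOC][13-18 ALLOC][19-41 FREE]
Op 3: c = malloc(13) -> c = 19; heap: [0-12 ALLOC][13-18 ALLOC][19-31 ALLOC][32-41 FREE]
Op 4: d = malloc(10) -> d = 32; heap: [0-12 ALLOC][13-18 ALLOC][19-31 ALLOC][32-41 ALLOC]
Op 5: b = realloc(b, 3) -> b = 13; heap: [0-12 ALLOC][13-15 ALLOC][16-18 FREE][19-31 ALLOC][32-41 ALLOC]
malloc(3): first-fit scan over [0-12 ALLOC][13-15 ALLOC][16-18 FREE][19-31 ALLOC][32-41 ALLOC] -> 16

Answer: 16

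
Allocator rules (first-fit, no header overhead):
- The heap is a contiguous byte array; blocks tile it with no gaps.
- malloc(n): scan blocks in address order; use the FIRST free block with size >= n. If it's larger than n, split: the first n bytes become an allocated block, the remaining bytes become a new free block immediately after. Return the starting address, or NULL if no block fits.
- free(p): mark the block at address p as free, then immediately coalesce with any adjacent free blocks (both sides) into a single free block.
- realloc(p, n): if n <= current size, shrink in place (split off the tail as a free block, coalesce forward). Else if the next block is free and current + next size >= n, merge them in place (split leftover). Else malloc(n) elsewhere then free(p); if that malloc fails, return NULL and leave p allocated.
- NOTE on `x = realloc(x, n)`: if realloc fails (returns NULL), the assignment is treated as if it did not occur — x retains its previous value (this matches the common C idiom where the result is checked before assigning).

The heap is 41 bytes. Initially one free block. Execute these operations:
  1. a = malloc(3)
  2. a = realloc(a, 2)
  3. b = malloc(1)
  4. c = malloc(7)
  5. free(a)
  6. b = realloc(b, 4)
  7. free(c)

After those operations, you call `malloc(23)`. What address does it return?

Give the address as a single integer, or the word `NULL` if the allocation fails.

Op 1: a = malloc(3) -> a = 0; heap: [0-2 ALLOC][3-40 FREE]
Op 2: a = realloc(a, 2) -> a = 0; heap: [0-1 ALLOC][2-40 FREE]
Op 3: b = malloc(1) -> b = 2; heap: [0-1 ALLOC][2-2 ALLOC][3-40 FREE]
Op 4: c = malloc(7) -> c = 3; heap: [0-1 ALLOC][2-2 ALLOC][3-9 ALLOC][10-40 FREE]
Op 5: free(a) -> (freed a); heap: [0-1 FREE][2-2 ALLOC][3-9 ALLOC][10-40 FREE]
Op 6: b = realloc(b, 4) -> b = 10; heap: [0-2 FREE][3-9 ALLOC][10-13 ALLOC][14-40 FREE]
Op 7: free(c) -> (freed c); heap: [0-9 FREE][10-13 ALLOC][14-40 FREE]
malloc(23): first-fit scan over [0-9 FREE][10-13 ALLOC][14-40 FREE] -> 14

Answer: 14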